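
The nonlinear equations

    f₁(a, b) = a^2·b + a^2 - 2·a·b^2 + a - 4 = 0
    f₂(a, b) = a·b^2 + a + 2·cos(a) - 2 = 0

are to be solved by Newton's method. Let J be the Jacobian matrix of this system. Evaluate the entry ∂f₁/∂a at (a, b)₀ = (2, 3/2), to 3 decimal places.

∂f₁/∂a = 2·a·b + 2·a - 2·b^2 + 1.
At (2, 3/2) this is 6.500.

6.500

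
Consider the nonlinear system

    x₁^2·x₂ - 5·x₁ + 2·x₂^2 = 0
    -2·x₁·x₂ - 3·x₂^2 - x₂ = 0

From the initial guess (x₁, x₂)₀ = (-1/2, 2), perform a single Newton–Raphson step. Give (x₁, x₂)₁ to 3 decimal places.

(-0.218, 0.906)

At (-1/2, 2): F = (11.000, -12.000).
Jacobian J = [[2·x₁·x₂ - 5, x₁^2 + 4·x₂], [-2·x₂, -2·x₁ - 6·x₂ - 1]].
At the point, J = [[-7.000, 8.250], [-4.000, -12.000]] (det J = 117.000).
Solving J·Δ = −F gives Δ = (0.282, -1.094).
Then the next iterate is (x₁, x₂)₁ = (-0.218, 0.906).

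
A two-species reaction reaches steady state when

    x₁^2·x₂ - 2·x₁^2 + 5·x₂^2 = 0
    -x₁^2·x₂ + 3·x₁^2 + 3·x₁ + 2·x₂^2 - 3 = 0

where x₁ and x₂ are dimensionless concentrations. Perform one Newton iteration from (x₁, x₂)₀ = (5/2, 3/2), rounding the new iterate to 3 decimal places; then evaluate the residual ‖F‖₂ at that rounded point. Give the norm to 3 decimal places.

At (5/2, 3/2): F = (8.125, 18.375).
Jacobian J = [[2·x₁·x₂ - 4·x₁, x₁^2 + 10·x₂], [-2·x₁·x₂ + 6·x₁ + 3, -x₁^2 + 4·x₂]].
At the point, J = [[-2.500, 21.250], [10.500, -0.250]] (det J = -222.500).
Solving J·Δ = −F gives Δ = (-1.764, -0.590).
Then the next iterate is (x₁, x₂)₁ = (0.736, 0.910).
Re-evaluating at (0.736, 0.910): F = (3.55005, 1.99634), so ‖F‖₂ = 4.073.

4.073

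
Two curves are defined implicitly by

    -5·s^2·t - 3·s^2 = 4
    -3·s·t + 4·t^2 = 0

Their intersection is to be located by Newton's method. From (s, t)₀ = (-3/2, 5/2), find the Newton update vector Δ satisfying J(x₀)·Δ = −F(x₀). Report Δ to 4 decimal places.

At (-3/2, 5/2): F = (-38.8750, 36.2500).
Jacobian J = [[-10·s·t - 6·s, -5·s^2], [-3·t, -3·s + 8·t]].
At the point, J = [[46.5000, -11.2500], [-7.5000, 24.5000]] (det J = 1054.8750).
Solving J·Δ = −F gives Δ = (0.5163, -1.3215).

(0.5163, -1.3215)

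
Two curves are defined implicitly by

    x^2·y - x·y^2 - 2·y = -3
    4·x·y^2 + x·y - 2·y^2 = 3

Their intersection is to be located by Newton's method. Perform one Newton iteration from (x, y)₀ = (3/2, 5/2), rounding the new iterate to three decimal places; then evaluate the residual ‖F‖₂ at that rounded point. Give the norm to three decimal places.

7.067

At (3/2, 5/2): F = (-5.750, 25.750).
Jacobian J = [[2·x·y - y^2, x^2 - 2·x·y - 2], [4·y^2 + y, 8·x·y + x - 4·y]].
At the point, J = [[1.250, -7.250], [27.500, 21.500]] (det J = 226.250).
Solving J·Δ = −F gives Δ = (-0.279, -0.841).
Then the next iterate is (x, y)₁ = (1.221, 1.659).
Re-evaluating at (1.221, 1.659): F = (-1.20523, 6.96322), so ‖F‖₂ = 7.067.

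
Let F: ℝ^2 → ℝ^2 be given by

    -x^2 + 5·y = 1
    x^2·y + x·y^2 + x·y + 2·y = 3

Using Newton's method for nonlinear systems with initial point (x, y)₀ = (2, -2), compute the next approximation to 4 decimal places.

(0.1667, -0.4667)

At (2, -2): F = (-15.0000, -11.0000).
Jacobian J = [[-2·x, 5], [2·x·y + y^2 + y, x^2 + 2·x·y + x + 2]].
At the point, J = [[-4.0000, 5.0000], [-6.0000, 0.0000]] (det J = 30.0000).
Solving J·Δ = −F gives Δ = (-1.8333, 1.5333).
Then the next iterate is (x, y)₁ = (0.1667, -0.4667).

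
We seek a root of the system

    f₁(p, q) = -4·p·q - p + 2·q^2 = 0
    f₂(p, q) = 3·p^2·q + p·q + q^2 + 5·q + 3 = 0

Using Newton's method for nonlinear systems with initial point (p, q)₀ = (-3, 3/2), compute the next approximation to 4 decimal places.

(-2.7383, 0.1851)

At (-3, 3/2): F = (25.5000, 48.7500).
Jacobian J = [[-4·q - 1, -4·p + 4·q], [6·p·q + q, 3·p^2 + p + 2·q + 5]].
At the point, J = [[-7.0000, 18.0000], [-25.5000, 32.0000]] (det J = 235.0000).
Solving J·Δ = −F gives Δ = (0.2617, -1.3149).
Then the next iterate is (p, q)₁ = (-2.7383, 0.1851).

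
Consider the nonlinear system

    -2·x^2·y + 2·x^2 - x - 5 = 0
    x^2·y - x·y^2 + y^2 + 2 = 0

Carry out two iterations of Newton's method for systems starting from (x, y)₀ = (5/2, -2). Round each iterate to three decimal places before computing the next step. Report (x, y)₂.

At (5/2, -2): F = (30.000, -16.500).
Jacobian J = [[-4·x·y + 4·x - 1, -2·x^2], [2·x·y - y^2, x^2 - 2·x·y + 2·y]].
At the point, J = [[29.000, -12.500], [-14.000, 12.250]] (det J = 180.250).
Solving J·Δ = −F gives Δ = (-0.895, 0.325).
Then the next iterate is (x, y)₁ = (1.605, -1.675).
Round to (1.605, -1.675) and repeat: F = (7.17673, -4.01225), J = [[16.17350, -5.15205], [-8.18238, 4.60277]].
Δ = (-0.383, 0.191), so (x, y)₂ = (1.222, -1.484).

(1.222, -1.484)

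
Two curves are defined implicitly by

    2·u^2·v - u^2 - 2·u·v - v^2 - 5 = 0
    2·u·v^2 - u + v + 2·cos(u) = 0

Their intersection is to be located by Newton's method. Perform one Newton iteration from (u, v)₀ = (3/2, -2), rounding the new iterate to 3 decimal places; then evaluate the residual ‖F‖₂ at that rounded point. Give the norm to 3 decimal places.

At (3/2, -2): F = (-14.250, 8.64147).
Jacobian J = [[4·u·v - 2·u - 2·v, 2·u^2 - 2·u - 2·v], [2·v^2 - 2·sin(u) - 1, 4·u·v + 1]].
At the point, J = [[-11.000, 5.500], [5.00501, -11.000]] (det J = 93.47244).
Solving J·Δ = −F gives Δ = (-1.168, 0.254).
Then the next iterate is (u, v)₁ = (0.332, -1.746).
Re-evaluating at (0.332, -1.746): F = (-7.38430, 1.83700), so ‖F‖₂ = 7.609.

7.609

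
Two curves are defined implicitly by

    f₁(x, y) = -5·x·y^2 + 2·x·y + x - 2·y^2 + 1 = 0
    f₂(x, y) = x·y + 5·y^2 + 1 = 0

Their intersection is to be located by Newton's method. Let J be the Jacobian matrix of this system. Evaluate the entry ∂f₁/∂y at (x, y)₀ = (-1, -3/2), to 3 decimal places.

∂f₁/∂y = -10·x·y + 2·x - 4·y.
At (-1, -3/2) this is -11.000.

-11.000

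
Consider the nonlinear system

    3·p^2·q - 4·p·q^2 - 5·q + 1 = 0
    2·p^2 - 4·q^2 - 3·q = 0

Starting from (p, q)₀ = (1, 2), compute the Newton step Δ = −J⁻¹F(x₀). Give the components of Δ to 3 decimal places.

(-0.007, -1.054)

At (1, 2): F = (-19.000, -20.000).
Jacobian J = [[6·p·q - 4·q^2, 3·p^2 - 8·p·q - 5], [4·p, -8·q - 3]].
At the point, J = [[-4.000, -18.000], [4.000, -19.000]] (det J = 148.000).
Solving J·Δ = −F gives Δ = (-0.007, -1.054).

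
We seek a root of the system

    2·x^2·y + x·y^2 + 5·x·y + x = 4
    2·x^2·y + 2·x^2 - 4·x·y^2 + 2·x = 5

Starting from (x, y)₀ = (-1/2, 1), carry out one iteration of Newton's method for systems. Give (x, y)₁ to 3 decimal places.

(8.500, 13.667)

At (-1/2, 1): F = (-7.000, -3.000).
Jacobian J = [[4·x·y + y^2 + 5·y + 1, 2·x^2 + 2·x·y + 5·x], [4·x·y + 4·x - 4·y^2 + 2, 2·x^2 - 8·x·y]].
At the point, J = [[5.000, -3.000], [-6.000, 4.500]] (det J = 4.500).
Solving J·Δ = −F gives Δ = (9.000, 12.667).
Then the next iterate is (x, y)₁ = (8.500, 13.667).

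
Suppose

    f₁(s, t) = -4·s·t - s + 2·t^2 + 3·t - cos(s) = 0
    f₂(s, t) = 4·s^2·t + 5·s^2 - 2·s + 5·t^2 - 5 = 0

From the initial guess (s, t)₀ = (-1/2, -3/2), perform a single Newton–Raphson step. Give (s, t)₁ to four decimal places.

(0.3444, -1.0603)

At (-1/2, -3/2): F = (-3.377583, 7.0000).
Jacobian J = [[-4·t + sin(s) - 1, -4·s + 4·t + 3], [8·s·t + 10·s - 2, 4·s^2 + 10·t]].
At the point, J = [[4.520574, -1.0000], [-1.0000, -14.0000]] (det J = -64.288042).
Solving J·Δ = −F gives Δ = (0.8444, 0.4397).
Then the next iterate is (s, t)₁ = (0.3444, -1.0603).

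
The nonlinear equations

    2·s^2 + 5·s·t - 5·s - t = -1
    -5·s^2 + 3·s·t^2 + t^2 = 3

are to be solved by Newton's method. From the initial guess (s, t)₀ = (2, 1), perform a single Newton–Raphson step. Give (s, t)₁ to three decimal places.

At (2, 1): F = (8.000, -16.000).
Jacobian J = [[4·s + 5·t - 5, 5·s - 1], [-10·s + 3·t^2, 6·s·t + 2·t]].
At the point, J = [[8.000, 9.000], [-17.000, 14.000]] (det J = 265.000).
Solving J·Δ = −F gives Δ = (-0.966, -0.030).
Then the next iterate is (s, t)₁ = (1.034, 0.970).

(1.034, 0.970)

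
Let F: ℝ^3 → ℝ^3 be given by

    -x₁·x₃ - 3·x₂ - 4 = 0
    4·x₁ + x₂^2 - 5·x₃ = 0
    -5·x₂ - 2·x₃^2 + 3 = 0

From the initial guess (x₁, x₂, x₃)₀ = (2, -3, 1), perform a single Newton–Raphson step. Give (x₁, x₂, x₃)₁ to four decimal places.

(5.0000, -19.0000, 25.0000)

At (2, -3, 1): F = (3.0000, 12.0000, 16.0000).
Jacobian J = [[-x₃, -3, -x₁], [4, 2·x₂, -5], [0, -5, -4·x₃]].
At the point, J = [[-1.0000, -3.0000, -2.0000], [4.0000, -6.0000, -5.0000], [0.0000, -5.0000, -4.0000]] (det J = -7.0000).
Solving J·Δ = −F gives Δ = (3.0000, -16.0000, 24.0000).
Then the next iterate is (x₁, x₂, x₃)₁ = (5.0000, -19.0000, 25.0000).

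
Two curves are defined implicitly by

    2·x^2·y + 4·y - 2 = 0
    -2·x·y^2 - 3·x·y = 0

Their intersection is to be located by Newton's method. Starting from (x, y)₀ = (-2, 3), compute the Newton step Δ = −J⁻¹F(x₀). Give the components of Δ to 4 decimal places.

At (-2, 3): F = (34.0000, 54.0000).
Jacobian J = [[4·x·y, 2·x^2 + 4], [-2·y^2 - 3·y, -4·x·y - 3·x]].
At the point, J = [[-24.0000, 12.0000], [-27.0000, 30.0000]] (det J = -396.0000).
Solving J·Δ = −F gives Δ = (0.9394, -0.9545).

(0.9394, -0.9545)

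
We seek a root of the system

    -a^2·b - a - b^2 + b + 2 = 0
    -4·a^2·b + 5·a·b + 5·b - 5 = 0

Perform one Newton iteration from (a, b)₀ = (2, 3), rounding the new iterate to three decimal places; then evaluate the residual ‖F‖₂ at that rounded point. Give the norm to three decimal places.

5.763

At (2, 3): F = (-18.000, -8.000).
Jacobian J = [[-2·a·b - 1, -a^2 - 2·b + 1], [-8·a·b + 5·b, -4·a^2 + 5·a + 5]].
At the point, J = [[-13.000, -9.000], [-33.000, -1.000]] (det J = -284.000).
Solving J·Δ = −F gives Δ = (-0.190, -1.725).
Then the next iterate is (a, b)₁ = (1.810, 1.275).
Re-evaluating at (1.810, 1.275): F = (-4.33765, -3.79436), so ‖F‖₂ = 5.763.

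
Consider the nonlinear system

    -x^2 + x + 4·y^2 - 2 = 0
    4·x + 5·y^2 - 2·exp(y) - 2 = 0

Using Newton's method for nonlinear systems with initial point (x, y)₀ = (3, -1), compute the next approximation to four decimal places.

At (3, -1): F = (-4.0000, 14.264241).
Jacobian J = [[-2·x + 1, 8·y], [4, 10·y - 2·exp(y)]].
At the point, J = [[-5.0000, -8.0000], [4.0000, -10.735759]] (det J = 85.678794).
Solving J·Δ = −F gives Δ = (-1.8331, 0.6457).
Then the next iterate is (x, y)₁ = (1.1669, -0.3543).

(1.1669, -0.3543)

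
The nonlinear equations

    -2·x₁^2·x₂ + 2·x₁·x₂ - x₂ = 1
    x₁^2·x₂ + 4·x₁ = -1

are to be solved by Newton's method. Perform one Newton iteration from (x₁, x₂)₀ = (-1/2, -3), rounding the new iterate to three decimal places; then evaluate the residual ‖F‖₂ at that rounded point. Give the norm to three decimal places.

1.422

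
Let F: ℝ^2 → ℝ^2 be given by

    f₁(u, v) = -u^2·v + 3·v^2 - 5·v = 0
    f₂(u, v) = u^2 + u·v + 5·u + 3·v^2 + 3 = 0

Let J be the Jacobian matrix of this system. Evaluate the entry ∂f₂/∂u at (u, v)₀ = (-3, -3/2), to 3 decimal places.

∂f₂/∂u = 2·u + v + 5.
At (-3, -3/2) this is -2.500.

-2.500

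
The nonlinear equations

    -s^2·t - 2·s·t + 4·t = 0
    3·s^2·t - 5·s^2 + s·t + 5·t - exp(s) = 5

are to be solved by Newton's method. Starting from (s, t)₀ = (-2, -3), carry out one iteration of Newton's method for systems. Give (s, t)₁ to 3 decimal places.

At (-2, -3): F = (-12.000, -70.13534).
Jacobian J = [[-2·s·t - 2·t, -s^2 - 2·s + 4], [6·s·t - 10·s + t - exp(s), 3·s^2 + s + 5]].
At the point, J = [[-6.000, 4.000], [52.86466, 15.000]] (det J = -301.45866).
Solving J·Δ = −F gives Δ = (0.334, 3.500).
Then the next iterate is (s, t)₁ = (-1.666, 0.500).

(-1.666, 0.500)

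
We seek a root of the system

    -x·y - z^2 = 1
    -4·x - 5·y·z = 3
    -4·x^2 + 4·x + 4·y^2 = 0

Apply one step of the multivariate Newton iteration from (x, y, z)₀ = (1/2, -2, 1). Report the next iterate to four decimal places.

(1.8281, -0.9375, 1.5625)

At (1/2, -2, 1): F = (-1.0000, 5.0000, 17.0000).
Jacobian J = [[-y, -x, -2·z], [-4, -5·z, -5·y], [-8·x + 4, 8·y, 0]].
At the point, J = [[2.0000, -0.5000, -2.0000], [-4.0000, -5.0000, 10.0000], [0.0000, -16.0000, 0.0000]] (det J = 192.0000).
Solving J·Δ = −F gives Δ = (1.3281, 1.0625, 0.5625).
Then the next iterate is (x, y, z)₁ = (1.8281, -0.9375, 1.5625).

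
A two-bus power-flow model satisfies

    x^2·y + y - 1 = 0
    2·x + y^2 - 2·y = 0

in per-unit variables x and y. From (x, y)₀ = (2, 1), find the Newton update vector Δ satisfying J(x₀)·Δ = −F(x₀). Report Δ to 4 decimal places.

At (2, 1): F = (4.0000, 3.0000).
Jacobian J = [[2·x·y, x^2 + 1], [2, 2·y - 2]].
At the point, J = [[4.0000, 5.0000], [2.0000, 0.0000]] (det J = -10.0000).
Solving J·Δ = −F gives Δ = (-1.5000, 0.4000).

(-1.5000, 0.4000)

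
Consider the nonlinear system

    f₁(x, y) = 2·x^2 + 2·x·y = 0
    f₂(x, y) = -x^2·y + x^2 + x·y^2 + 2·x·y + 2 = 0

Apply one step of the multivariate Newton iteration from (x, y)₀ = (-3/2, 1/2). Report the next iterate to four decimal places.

At (-3/2, 1/2): F = (3.0000, 1.2500).
Jacobian J = [[4·x + 2·y, 2·x], [-2·x·y + 2·x + y^2 + 2·y, -x^2 + 2·x·y + 2·x]].
At the point, J = [[-5.0000, -3.0000], [-0.2500, -6.7500]] (det J = 33.0000).
Solving J·Δ = −F gives Δ = (0.5000, 0.1667).
Then the next iterate is (x, y)₁ = (-1.0000, 0.6667).

(-1.0000, 0.6667)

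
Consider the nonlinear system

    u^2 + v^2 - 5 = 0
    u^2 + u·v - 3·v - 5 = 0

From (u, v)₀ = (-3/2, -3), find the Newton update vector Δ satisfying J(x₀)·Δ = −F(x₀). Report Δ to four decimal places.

(1.6167, 0.2333)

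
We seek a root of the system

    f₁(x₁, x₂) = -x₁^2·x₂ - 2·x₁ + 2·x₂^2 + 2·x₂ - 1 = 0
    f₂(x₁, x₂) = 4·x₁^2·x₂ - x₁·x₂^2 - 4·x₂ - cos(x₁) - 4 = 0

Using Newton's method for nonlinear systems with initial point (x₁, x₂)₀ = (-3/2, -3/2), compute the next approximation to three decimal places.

(-0.963, -0.959)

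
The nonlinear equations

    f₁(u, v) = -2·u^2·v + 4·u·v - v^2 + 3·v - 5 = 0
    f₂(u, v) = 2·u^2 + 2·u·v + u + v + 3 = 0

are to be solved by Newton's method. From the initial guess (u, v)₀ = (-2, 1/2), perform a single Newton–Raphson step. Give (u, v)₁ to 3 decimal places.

(-0.625, 0.250)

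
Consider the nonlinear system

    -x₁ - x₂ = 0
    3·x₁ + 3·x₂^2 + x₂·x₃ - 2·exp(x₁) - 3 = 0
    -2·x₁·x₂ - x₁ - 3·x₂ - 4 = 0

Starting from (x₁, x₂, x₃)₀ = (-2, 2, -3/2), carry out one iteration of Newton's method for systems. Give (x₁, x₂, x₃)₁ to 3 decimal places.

(-2.000, 2.000, -1.365)

At (-2, 2, -3/2): F = (0.000, -0.27067, 0.000).
Jacobian J = [[-1, -1, 0], [-2·exp(x₁) + 3, 6·x₂ + x₃, x₂], [-2·x₂ - 1, -2·x₁ - 3, 0]].
At the point, J = [[-1.000, -1.000, 0.000], [2.72933, 10.500, 2.000], [-5.000, 1.000, 0.000]] (det J = 12.000).
Solving J·Δ = −F gives Δ = (0.000, 0.000, 0.135).
Then the next iterate is (x₁, x₂, x₃)₁ = (-2.000, 2.000, -1.365).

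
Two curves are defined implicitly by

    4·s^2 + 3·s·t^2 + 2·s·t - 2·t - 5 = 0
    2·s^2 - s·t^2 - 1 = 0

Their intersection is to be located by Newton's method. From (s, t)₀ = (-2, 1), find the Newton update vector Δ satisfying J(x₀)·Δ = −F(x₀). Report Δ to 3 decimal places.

(0.767, -0.524)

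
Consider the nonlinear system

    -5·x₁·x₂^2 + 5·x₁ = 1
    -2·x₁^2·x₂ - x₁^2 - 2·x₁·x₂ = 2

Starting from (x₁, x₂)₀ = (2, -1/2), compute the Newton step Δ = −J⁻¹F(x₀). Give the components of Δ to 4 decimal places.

(-1.4182, -0.1182)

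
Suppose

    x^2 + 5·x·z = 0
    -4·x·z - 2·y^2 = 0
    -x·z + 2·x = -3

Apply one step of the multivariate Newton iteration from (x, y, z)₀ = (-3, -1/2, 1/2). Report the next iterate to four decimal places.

(-1.5000, -0.2500, 0.2500)

At (-3, -1/2, 1/2): F = (1.5000, 5.5000, -1.5000).
Jacobian J = [[2·x + 5·z, 0, 5·x], [-4·z, -4·y, -4·x], [-z + 2, 0, -x]].
At the point, J = [[-3.5000, 0.0000, -15.0000], [-2.0000, 2.0000, 12.0000], [1.5000, 0.0000, 3.0000]] (det J = 24.0000).
Solving J·Δ = −F gives Δ = (1.5000, 0.2500, -0.2500).
Then the next iterate is (x, y, z)₁ = (-1.5000, -0.2500, 0.2500).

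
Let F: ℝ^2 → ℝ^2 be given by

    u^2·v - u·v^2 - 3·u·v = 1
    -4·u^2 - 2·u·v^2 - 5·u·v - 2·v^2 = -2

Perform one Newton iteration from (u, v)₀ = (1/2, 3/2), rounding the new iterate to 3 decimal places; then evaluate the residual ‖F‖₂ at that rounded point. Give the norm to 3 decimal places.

At (1/2, 3/2): F = (-4.000, -9.500).
Jacobian J = [[2·u·v - v^2 - 3·v, u^2 - 2·u·v - 3·u], [-8·u - 2·v^2 - 5·v, -4·u·v - 5·u - 4·v]].
At the point, J = [[-5.250, -2.750], [-16.000, -11.500]] (det J = 16.375).
Solving J·Δ = −F gives Δ = (-1.214, 0.863).
Then the next iterate is (u, v)₁ = (-0.714, 2.363).
Re-evaluating at (-0.714, 2.363): F = (9.25301, 5.20281), so ‖F‖₂ = 10.615.

10.615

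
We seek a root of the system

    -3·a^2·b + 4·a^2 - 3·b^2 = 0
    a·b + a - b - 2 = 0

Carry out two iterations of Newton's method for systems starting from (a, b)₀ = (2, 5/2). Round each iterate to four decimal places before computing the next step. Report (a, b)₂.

At (2, 5/2): F = (-32.7500, 2.5000).
Jacobian J = [[-6·a·b + 8·a, -3·a^2 - 6·b], [b + 1, a - 1]].
At the point, J = [[-14.0000, -27.0000], [3.5000, 1.0000]] (det J = 80.5000).
Solving J·Δ = −F gives Δ = (-0.4317, -0.9891).
Then the next iterate is (a, b)₁ = (1.5683, 1.5109).
Round to (1.5683, 1.5109) and repeat: F = (-8.158667, 0.426944), J = [[-1.670867, -16.444095], [2.5109, 0.5683]].
Δ = (-0.0591, -0.4901), so (a, b)₂ = (1.5092, 1.0208).

(1.5092, 1.0208)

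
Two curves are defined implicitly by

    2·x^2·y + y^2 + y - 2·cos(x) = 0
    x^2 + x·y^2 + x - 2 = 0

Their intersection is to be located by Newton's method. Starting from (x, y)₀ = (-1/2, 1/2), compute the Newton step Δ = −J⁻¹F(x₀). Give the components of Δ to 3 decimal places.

(-17.818, -13.659)

At (-1/2, 1/2): F = (-0.75517, -2.375).
Jacobian J = [[4·x·y + 2·sin(x), 2·x^2 + 2·y + 1], [2·x + y^2 + 1, 2·x·y]].
At the point, J = [[-1.95885, 2.500], [0.250, -0.500]] (det J = 0.35443).
Solving J·Δ = −F gives Δ = (-17.818, -13.659).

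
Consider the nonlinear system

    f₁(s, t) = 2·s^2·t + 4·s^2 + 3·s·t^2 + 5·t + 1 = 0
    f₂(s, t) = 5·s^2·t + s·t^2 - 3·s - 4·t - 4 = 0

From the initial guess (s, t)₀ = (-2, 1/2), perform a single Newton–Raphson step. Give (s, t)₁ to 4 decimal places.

(-0.6602, 1.0416)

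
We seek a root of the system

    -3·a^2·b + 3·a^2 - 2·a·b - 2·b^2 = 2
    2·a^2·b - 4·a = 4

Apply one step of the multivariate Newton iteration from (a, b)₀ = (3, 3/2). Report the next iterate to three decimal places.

(3.282, 0.670)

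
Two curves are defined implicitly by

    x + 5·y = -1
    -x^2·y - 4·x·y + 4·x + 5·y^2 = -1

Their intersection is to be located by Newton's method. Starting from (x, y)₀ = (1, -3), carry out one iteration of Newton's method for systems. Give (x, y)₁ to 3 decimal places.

(1.897, -0.579)

At (1, -3): F = (-13.000, 65.000).
Jacobian J = [[1, 5], [-2·x·y - 4·y + 4, -x^2 - 4·x + 10·y]].
At the point, J = [[1.000, 5.000], [22.000, -35.000]] (det J = -145.000).
Solving J·Δ = −F gives Δ = (0.897, 2.421).
Then the next iterate is (x, y)₁ = (1.897, -0.579).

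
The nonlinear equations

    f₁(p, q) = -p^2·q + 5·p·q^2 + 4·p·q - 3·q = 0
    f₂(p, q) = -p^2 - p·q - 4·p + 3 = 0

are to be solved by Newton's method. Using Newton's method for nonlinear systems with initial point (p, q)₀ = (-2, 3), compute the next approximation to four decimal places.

At (-2, 3): F = (-135.0000, 13.0000).
Jacobian J = [[-2·p·q + 5·q^2 + 4·q, -p^2 + 10·p·q + 4·p - 3], [-2·p - q - 4, -p]].
At the point, J = [[69.0000, -75.0000], [-3.0000, 2.0000]] (det J = -87.0000).
Solving J·Δ = −F gives Δ = (8.1034, 5.6552).
Then the next iterate is (p, q)₁ = (6.1034, 8.6552).

(6.1034, 8.6552)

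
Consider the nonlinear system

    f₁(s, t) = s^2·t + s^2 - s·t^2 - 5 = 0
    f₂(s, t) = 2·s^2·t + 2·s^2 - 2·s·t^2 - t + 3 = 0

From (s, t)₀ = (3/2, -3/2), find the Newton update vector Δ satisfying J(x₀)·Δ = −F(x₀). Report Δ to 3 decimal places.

(23.567, 14.500)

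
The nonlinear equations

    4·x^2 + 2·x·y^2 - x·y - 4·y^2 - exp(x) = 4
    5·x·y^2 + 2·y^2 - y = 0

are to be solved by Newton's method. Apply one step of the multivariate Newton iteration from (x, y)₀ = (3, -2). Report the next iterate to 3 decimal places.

(1.624, -1.384)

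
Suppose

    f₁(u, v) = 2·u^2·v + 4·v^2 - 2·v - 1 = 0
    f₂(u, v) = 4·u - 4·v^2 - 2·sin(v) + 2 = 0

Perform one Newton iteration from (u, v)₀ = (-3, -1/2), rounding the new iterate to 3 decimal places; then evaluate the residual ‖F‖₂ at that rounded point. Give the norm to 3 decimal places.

At (-3, -1/2): F = (-8.000, -10.04115).
Jacobian J = [[4·u·v, 2·u^2 + 8·v - 2], [4, -8·v - 2·cos(v)]].
At the point, J = [[6.000, 12.000], [4.000, 2.24483]] (det J = -34.53099).
Solving J·Δ = −F gives Δ = (2.969, -0.818).
Then the next iterate is (u, v)₁ = (-0.031, -1.318).
Re-evaluating at (-0.031, -1.318): F = (8.58196, -3.13606), so ‖F‖₂ = 9.137.

9.137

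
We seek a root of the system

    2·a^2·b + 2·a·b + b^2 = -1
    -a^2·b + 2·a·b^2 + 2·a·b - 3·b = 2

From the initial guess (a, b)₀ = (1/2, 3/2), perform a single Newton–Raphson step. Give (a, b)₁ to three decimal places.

At (1/2, 3/2): F = (5.500, -3.125).
Jacobian J = [[4·a·b + 2·b, 2·a^2 + 2·a + 2·b], [-2·a·b + 2·b^2 + 2·b, -a^2 + 4·a·b + 2·a - 3]].
At the point, J = [[6.000, 4.500], [6.000, 0.750]] (det J = -22.500).
Solving J·Δ = −F gives Δ = (0.808, -2.300).
Then the next iterate is (a, b)₁ = (1.308, -0.800).

(1.308, -0.800)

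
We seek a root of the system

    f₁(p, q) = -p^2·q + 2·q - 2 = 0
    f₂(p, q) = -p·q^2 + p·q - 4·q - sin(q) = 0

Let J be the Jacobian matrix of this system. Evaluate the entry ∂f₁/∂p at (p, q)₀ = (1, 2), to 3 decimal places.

∂f₁/∂p = -2·p·q.
At (1, 2) this is -4.000.

-4.000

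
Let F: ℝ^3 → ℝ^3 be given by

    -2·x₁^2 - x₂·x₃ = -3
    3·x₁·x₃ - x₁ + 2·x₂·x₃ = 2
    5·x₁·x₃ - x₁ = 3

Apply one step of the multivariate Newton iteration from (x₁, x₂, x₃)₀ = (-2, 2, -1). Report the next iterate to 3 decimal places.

At (-2, 2, -1): F = (-3.000, 2.000, 9.000).
Jacobian J = [[-4·x₁, -x₃, -x₂], [3·x₃ - 1, 2·x₃, 3·x₁ + 2·x₂], [5·x₃ - 1, 0, 5·x₁]].
At the point, J = [[8.000, 1.000, -2.000], [-4.000, -2.000, -2.000], [-6.000, 0.000, -10.000]] (det J = 156.000).
Solving J·Δ = −F gives Δ = (0.603, -0.744, 0.538).
Then the next iterate is (x₁, x₂, x₃)₁ = (-1.397, 1.256, -0.462).

(-1.397, 1.256, -0.462)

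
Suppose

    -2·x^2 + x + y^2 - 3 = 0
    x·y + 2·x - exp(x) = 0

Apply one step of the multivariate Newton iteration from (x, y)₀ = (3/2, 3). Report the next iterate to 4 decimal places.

(0.2172, 1.4310)

At (3/2, 3): F = (3.0000, 3.018311).
Jacobian J = [[-4·x + 1, 2·y], [y - exp(x) + 2, x]].
At the point, J = [[-5.0000, 6.0000], [0.518311, 1.5000]] (det J = -10.609866).
Solving J·Δ = −F gives Δ = (-1.2828, -1.5690).
Then the next iterate is (x, y)₁ = (0.2172, 1.4310).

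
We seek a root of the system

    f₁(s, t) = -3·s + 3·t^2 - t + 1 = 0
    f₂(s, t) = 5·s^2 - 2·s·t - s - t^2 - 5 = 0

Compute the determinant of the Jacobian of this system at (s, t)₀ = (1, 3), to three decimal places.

-27.000

J = [[-3, 6·t - 1], [10·s - 2·t - 1, -2·s - 2·t]].
At the point, J = [[-3.000, 17.000], [3.000, -8.000]].
det J = -27.000.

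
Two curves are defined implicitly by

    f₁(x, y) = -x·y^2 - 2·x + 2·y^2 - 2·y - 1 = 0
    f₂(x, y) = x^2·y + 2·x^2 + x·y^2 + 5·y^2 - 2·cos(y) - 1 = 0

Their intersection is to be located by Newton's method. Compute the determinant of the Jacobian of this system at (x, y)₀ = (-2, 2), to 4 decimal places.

J = [[-y^2 - 2, -2·x·y + 4·y - 2], [2·x·y + 4·x + y^2, x^2 + 2·x·y + 10·y + 2·sin(y)]].
At the point, J = [[-6.0000, 14.0000], [-12.0000, 17.818595]].
det J = 61.0884.

61.0884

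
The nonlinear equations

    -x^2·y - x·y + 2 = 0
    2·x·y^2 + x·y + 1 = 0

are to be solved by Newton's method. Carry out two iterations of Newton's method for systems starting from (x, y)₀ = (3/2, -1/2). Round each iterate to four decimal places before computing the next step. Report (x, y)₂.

(16.3236, -3.2509)

At (3/2, -1/2): F = (3.8750, 1.0000).
Jacobian J = [[-2·x·y - y, -x^2 - x], [2·y^2 + y, 4·x·y + x]].
At the point, J = [[2.0000, -3.7500], [0.0000, -1.5000]] (det J = -3.0000).
Solving J·Δ = −F gives Δ = (-0.6875, 0.6667).
Then the next iterate is (x, y)₁ = (0.8125, 0.1667).
Round to (0.8125, 0.1667) and repeat: F = (1.754508, 1.180601), J = [[-0.437587, -1.472656], [0.222278, 1.354275]].
Δ = (15.5111, -3.4176), so (x, y)₂ = (16.3236, -3.2509).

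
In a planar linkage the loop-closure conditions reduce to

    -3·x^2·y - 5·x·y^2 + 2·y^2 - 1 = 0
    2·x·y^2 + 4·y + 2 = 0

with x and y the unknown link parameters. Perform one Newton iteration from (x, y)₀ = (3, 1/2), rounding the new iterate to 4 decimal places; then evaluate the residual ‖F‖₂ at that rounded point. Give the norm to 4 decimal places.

2.4449

At (3, 1/2): F = (-17.7500, 5.5000).
Jacobian J = [[-6·x·y - 5·y^2, -3·x^2 - 10·x·y + 4·y], [2·y^2, 4·x·y + 4]].
At the point, J = [[-10.2500, -40.0000], [0.5000, 10.0000]] (det J = -82.5000).
Solving J·Δ = −F gives Δ = (0.5152, -0.5758).
Then the next iterate is (x, y)₁ = (3.5152, -0.0758).
Re-evaluating at (3.5152, -0.0758): F = (1.720404, 1.737194), so ‖F‖₂ = 2.4449.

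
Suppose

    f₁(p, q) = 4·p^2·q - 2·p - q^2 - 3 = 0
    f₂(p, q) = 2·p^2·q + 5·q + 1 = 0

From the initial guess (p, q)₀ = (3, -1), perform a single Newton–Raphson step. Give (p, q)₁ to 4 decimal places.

(1.4366, -0.8592)

At (3, -1): F = (-46.0000, -22.0000).
Jacobian J = [[8·p·q - 2, 4·p^2 - 2·q], [4·p·q, 2·p^2 + 5]].
At the point, J = [[-26.0000, 38.0000], [-12.0000, 23.0000]] (det J = -142.0000).
Solving J·Δ = −F gives Δ = (-1.5634, 0.1408).
Then the next iterate is (p, q)₁ = (1.4366, -0.8592).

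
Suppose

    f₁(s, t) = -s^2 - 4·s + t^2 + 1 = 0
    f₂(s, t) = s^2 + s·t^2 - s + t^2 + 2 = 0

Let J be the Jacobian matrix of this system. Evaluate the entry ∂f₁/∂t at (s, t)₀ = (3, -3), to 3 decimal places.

∂f₁/∂t = 2·t.
At (3, -3) this is -6.000.

-6.000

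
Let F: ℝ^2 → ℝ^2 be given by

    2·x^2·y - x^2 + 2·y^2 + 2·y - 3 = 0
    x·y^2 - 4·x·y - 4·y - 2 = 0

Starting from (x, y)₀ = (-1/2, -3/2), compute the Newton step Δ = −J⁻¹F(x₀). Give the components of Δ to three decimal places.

At (-1/2, -3/2): F = (-2.500, -0.125).
Jacobian J = [[4·x·y - 2·x, 2·x^2 + 4·y + 2], [y^2 - 4·y, 2·x·y - 4·x - 4]].
At the point, J = [[4.000, -3.500], [8.250, -0.500]] (det J = 26.875).
Solving J·Δ = −F gives Δ = (-0.030, -0.749).

(-0.030, -0.749)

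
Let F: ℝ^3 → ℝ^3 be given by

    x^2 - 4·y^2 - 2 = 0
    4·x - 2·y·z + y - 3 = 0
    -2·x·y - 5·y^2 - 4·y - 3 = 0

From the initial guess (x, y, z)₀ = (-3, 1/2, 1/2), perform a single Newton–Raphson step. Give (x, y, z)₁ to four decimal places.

(-0.7857, -1.3214, -5.6429)

At (-3, 1/2, 1/2): F = (6.0000, -15.0000, -3.2500).
Jacobian J = [[2·x, -8·y, 0], [4, -2·z + 1, -2·y], [-2·y, -2·x - 10·y - 4, 0]].
At the point, J = [[-6.0000, -4.0000, 0.0000], [4.0000, 0.0000, -1.0000], [-1.0000, -3.0000, 0.0000]] (det J = 14.0000).
Solving J·Δ = −F gives Δ = (2.2143, -1.8214, -6.1429).
Then the next iterate is (x, y, z)₁ = (-0.7857, -1.3214, -5.6429).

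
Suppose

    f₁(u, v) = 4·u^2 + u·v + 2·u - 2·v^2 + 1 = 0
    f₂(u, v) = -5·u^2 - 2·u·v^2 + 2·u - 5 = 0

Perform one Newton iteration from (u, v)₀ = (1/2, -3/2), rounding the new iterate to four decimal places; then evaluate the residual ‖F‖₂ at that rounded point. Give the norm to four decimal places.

5.3375

At (1/2, -3/2): F = (-2.2500, -7.5000).
Jacobian J = [[8·u + v + 2, u - 4·v], [-10·u - 2·v^2 + 2, -4·u·v]].
At the point, J = [[4.5000, 6.5000], [-7.5000, 3.0000]] (det J = 62.2500).
Solving J·Δ = −F gives Δ = (-0.6747, 0.8133).
Then the next iterate is (u, v)₁ = (-0.1747, -0.6867).
Re-evaluating at (-0.1747, -0.6867): F = (-0.050467, -5.337238), so ‖F‖₂ = 5.3375.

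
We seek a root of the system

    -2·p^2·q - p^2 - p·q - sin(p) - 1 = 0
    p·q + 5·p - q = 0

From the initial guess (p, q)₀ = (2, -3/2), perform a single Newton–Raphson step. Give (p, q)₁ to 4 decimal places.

(-0.0948, -2.6682)

At (2, -3/2): F = (9.090703, 8.5000).
Jacobian J = [[-4·p·q - 2·p - q - cos(p), -2·p^2 - p], [q + 5, p - 1]].
At the point, J = [[9.916147, -10.0000], [3.5000, 1.0000]] (det J = 44.916147).
Solving J·Δ = −F gives Δ = (-2.0948, -1.1682).
Then the next iterate is (p, q)₁ = (-0.0948, -2.6682).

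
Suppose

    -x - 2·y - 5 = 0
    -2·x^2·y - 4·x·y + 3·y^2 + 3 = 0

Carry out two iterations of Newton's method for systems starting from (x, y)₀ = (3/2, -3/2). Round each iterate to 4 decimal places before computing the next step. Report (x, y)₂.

(-2.8611, -1.0694)

At (3/2, -3/2): F = (-3.5000, 25.5000).
Jacobian J = [[-1, -2], [-4·x·y - 4·y, -2·x^2 - 4·x + 6·y]].
At the point, J = [[-1.0000, -2.0000], [15.0000, -19.5000]] (det J = 49.5000).
Solving J·Δ = −F gives Δ = (-2.4091, -0.5455).
Then the next iterate is (x, y)₁ = (-0.9091, -2.0455).
Round to (-0.9091, -2.0455) and repeat: F = (0.0001, 11.495014), J = [[-1.0000, -2.0000], [0.743744, -10.289526]].
Δ = (-1.9520, 0.9761), so (x, y)₂ = (-2.8611, -1.0694).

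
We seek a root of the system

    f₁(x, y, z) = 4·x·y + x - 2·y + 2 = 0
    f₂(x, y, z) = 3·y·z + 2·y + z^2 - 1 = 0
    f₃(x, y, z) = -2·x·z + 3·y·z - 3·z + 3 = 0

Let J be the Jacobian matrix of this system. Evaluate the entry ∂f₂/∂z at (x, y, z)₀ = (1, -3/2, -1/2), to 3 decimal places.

-5.500

∂f₂/∂z = 3·y + 2·z.
At (1, -3/2, -1/2) this is -5.500.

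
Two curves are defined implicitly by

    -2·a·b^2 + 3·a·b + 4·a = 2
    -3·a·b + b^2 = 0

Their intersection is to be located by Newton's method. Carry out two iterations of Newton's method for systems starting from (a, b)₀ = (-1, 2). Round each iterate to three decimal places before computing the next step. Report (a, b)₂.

At (-1, 2): F = (-4.000, 10.000).
Jacobian J = [[-2·b^2 + 3·b + 4, -4·a·b + 3·a], [-3·b, -3·a + 2·b]].
At the point, J = [[2.000, 5.000], [-6.000, 7.000]] (det J = 44.000).
Solving J·Δ = −F gives Δ = (1.773, 0.091).
Then the next iterate is (a, b)₁ = (0.773, 2.091).
Round to (0.773, 2.091) and repeat: F = (-0.81852, -0.47675), J = [[1.52844, -4.14637], [-6.273, 1.863]].
Δ = (-0.151, -0.253), so (a, b)₂ = (0.622, 1.838).

(0.622, 1.838)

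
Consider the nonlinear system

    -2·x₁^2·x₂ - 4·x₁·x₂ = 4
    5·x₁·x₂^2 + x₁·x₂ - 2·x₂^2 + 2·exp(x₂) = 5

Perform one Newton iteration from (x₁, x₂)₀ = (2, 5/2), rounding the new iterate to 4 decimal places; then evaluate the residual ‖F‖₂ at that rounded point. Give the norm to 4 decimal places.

At (2, 5/2): F = (-44.0000, 74.364988).
Jacobian J = [[-4·x₁·x₂ - 4·x₂, -2·x₁^2 - 4·x₁], [5·x₂^2 + x₂, 10·x₁·x₂ + x₁ - 4·x₂ + 2·exp(x₂)]].
At the point, J = [[-30.0000, -16.0000], [33.7500, 66.364988]] (det J = -1450.949638).
Solving J·Δ = −F gives Δ = (-1.1925, -0.5141).
Then the next iterate is (x₁, x₂)₁ = (0.8075, 1.9859).
Re-evaluating at (0.8075, 1.9859): F = (-13.004294, 19.210307), so ‖F‖₂ = 23.1980.

23.1980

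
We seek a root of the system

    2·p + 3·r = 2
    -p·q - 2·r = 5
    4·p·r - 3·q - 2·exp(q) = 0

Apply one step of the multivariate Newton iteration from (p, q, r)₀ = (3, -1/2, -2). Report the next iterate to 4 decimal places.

(2.2171, -1.2562, -0.8114)

At (3, -1/2, -2): F = (-2.0000, 0.5000, -23.713061).
Jacobian J = [[2, 0, 3], [-q, -p, -2], [4·r, -2·exp(q) - 3, 4·p]].
At the point, J = [[2.0000, 0.0000, 3.0000], [0.5000, -3.0000, -2.0000], [-8.0000, -4.213061, 12.0000]] (det J = -167.171837).
Solving J·Δ = −F gives Δ = (-0.7829, -0.7562, 1.1886).
Then the next iterate is (p, q, r)₁ = (2.2171, -1.2562, -0.8114).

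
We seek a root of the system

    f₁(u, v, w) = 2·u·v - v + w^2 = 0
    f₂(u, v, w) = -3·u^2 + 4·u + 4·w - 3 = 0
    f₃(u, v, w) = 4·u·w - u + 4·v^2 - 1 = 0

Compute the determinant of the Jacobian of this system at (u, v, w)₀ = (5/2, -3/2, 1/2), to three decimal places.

444.000

J = [[2·v, 2·u - 1, 2·w], [-6·u + 4, 0, 4], [4·w - 1, 8·v, 4·u]].
At the point, J = [[-3.000, 4.000, 1.000], [-11.000, 0.000, 4.000], [1.000, -12.000, 10.000]].
det J = 444.000.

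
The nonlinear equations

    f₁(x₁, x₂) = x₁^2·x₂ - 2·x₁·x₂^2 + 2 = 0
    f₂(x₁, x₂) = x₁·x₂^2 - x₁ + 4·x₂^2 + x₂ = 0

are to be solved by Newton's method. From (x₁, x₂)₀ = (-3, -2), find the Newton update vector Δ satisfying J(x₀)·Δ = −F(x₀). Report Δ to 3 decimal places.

At (-3, -2): F = (8.000, 5.000).
Jacobian J = [[2·x₁·x₂ - 2·x₂^2, x₁^2 - 4·x₁·x₂], [x₂^2 - 1, 2·x₁·x₂ + 8·x₂ + 1]].
At the point, J = [[4.000, -15.000], [3.000, -3.000]] (det J = 33.000).
Solving J·Δ = −F gives Δ = (-1.545, 0.121).

(-1.545, 0.121)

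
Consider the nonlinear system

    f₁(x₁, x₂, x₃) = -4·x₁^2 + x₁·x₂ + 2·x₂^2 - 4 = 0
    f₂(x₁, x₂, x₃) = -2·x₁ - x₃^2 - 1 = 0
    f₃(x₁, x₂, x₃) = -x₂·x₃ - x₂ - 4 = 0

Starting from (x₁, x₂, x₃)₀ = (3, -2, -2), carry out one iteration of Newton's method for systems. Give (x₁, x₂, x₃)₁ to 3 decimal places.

(1.071, 0.429, -0.214)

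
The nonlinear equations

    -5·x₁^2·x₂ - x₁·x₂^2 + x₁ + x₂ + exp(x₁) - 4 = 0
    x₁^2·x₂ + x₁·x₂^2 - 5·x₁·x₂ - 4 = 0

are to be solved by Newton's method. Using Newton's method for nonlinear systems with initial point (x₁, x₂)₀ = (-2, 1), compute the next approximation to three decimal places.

(-0.665, 1.268)

At (-2, 1): F = (-22.86466, 8.000).
Jacobian J = [[-10·x₁·x₂ - x₂^2 + exp(x₁) + 1, -5·x₁^2 - 2·x₁·x₂ + 1], [2·x₁·x₂ + x₂^2 - 5·x₂, x₁^2 + 2·x₁·x₂ - 5·x₁]].
At the point, J = [[20.13534, -15.000], [-8.000, 10.000]] (det J = 81.35335).
Solving J·Δ = −F gives Δ = (1.335, 0.268).
Then the next iterate is (x₁, x₂)₁ = (-0.665, 1.268).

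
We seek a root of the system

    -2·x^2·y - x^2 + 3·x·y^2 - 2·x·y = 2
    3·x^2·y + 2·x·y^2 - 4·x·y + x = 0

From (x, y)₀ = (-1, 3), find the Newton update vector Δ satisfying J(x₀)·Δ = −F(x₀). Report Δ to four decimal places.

(0.4987, -0.6971)

At (-1, 3): F = (-30.0000, 2.0000).
Jacobian J = [[-4·x·y - 2·x + 3·y^2 - 2·y, -2·x^2 + 6·x·y - 2·x], [6·x·y + 2·y^2 - 4·y + 1, 3·x^2 + 4·x·y - 4·x]].
At the point, J = [[35.0000, -18.0000], [-11.0000, -5.0000]] (det J = -373.0000).
Solving J·Δ = −F gives Δ = (0.4987, -0.6971).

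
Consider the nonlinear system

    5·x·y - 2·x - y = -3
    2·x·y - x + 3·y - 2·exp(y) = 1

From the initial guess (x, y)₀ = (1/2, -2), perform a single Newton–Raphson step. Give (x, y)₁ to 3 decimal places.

At (1/2, -2): F = (-1.000, -9.77067).
Jacobian J = [[5·y - 2, 5·x - 1], [2·y - 1, 2·x - 2·exp(y) + 3]].
At the point, J = [[-12.000, 1.500], [-5.000, 3.72933]] (det J = -37.25195).
Solving J·Δ = −F gives Δ = (0.293, 3.013).
Then the next iterate is (x, y)₁ = (0.793, 1.013).

(0.793, 1.013)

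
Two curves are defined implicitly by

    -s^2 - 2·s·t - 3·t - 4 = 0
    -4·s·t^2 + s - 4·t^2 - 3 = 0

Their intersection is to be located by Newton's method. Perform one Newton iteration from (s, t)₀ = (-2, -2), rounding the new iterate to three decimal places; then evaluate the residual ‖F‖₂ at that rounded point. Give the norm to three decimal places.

At (-2, -2): F = (-10.000, 11.000).
Jacobian J = [[-2·s - 2·t, -2·s - 3], [-4·t^2 + 1, -8·s·t - 8·t]].
At the point, J = [[8.000, 1.000], [-15.000, -16.000]] (det J = -113.000).
Solving J·Δ = −F gives Δ = (1.319, -0.549).
Then the next iterate is (s, t)₁ = (-0.681, -2.549).
Re-evaluating at (-0.681, -2.549): F = (-0.28850, -11.97168), so ‖F‖₂ = 11.975.

11.975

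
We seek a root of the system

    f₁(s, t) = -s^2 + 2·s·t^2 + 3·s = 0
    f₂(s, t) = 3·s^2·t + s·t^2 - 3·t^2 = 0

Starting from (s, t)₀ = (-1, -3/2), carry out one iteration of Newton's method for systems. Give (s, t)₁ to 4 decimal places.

At (-1, -3/2): F = (-8.5000, -13.5000).
Jacobian J = [[-2·s + 2·t^2 + 3, 4·s·t], [6·s·t + t^2, 3·s^2 + 2·s·t - 6·t]].
At the point, J = [[9.5000, 6.0000], [11.2500, 15.0000]] (det J = 75.0000).
Solving J·Δ = −F gives Δ = (0.6200, 0.4350).
Then the next iterate is (s, t)₁ = (-0.3800, -1.0650).

(-0.3800, -1.0650)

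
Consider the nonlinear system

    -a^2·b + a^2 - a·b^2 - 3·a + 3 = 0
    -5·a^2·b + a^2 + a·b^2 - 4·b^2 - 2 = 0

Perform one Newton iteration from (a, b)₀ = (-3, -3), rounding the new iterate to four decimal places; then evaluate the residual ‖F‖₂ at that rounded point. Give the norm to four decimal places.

33.1893

At (-3, -3): F = (75.0000, 79.0000).
Jacobian J = [[-2·a·b + 2·a - b^2 - 3, -a^2 - 2·a·b], [-10·a·b + 2·a + b^2, -5·a^2 + 2·a·b - 8·b]].
At the point, J = [[-36.0000, -27.0000], [-87.0000, -3.0000]] (det J = -2241.0000).
Solving J·Δ = −F gives Δ = (0.8514, 1.6426).
Then the next iterate is (a, b)₁ = (-2.1486, -1.3574).
Re-evaluating at (-2.1486, -1.3574): F = (24.287565, 22.619536), so ‖F‖₂ = 33.1893.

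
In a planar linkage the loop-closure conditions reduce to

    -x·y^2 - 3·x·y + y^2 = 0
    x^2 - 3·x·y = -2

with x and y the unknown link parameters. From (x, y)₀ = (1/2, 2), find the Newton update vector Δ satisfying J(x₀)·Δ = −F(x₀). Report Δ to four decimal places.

At (1/2, 2): F = (-1.0000, -0.7500).
Jacobian J = [[-y^2 - 3·y, -2·x·y - 3·x + 2·y], [2·x - 3·y, -3·x]].
At the point, J = [[-10.0000, 0.5000], [-5.0000, -1.5000]] (det J = 17.5000).
Solving J·Δ = −F gives Δ = (-0.1071, -0.1429).

(-0.1071, -0.1429)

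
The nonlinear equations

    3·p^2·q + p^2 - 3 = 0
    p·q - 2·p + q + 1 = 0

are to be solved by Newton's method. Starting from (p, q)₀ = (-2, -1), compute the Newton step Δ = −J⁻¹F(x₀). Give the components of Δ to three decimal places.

At (-2, -1): F = (-11.000, 6.000).
Jacobian J = [[6·p·q + 2·p, 3·p^2], [q - 2, p + 1]].
At the point, J = [[8.000, 12.000], [-3.000, -1.000]] (det J = 28.000).
Solving J·Δ = −F gives Δ = (2.179, -0.536).

(2.179, -0.536)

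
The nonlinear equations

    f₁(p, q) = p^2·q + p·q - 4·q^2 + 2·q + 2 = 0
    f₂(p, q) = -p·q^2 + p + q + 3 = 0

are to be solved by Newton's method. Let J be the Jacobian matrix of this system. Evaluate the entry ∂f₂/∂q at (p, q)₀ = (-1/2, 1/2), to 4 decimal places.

1.5000

∂f₂/∂q = -2·p·q + 1.
At (-1/2, 1/2) this is 1.5000.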